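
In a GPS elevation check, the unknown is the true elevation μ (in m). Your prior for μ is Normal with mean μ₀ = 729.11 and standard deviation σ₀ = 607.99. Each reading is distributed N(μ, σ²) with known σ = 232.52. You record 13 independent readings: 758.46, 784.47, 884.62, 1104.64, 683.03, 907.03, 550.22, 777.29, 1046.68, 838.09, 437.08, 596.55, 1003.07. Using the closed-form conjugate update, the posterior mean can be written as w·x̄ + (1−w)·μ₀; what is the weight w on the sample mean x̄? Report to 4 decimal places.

For Normal data with known variance σ², a Normal(μ₀, σ₀²) prior on μ is conjugate. Posterior precision = 1/σ₀² + n/σ²; posterior mean is the precision-weighted average of μ₀ and x̄.
σ₀² = 607.99² = 369651.8401, σ² = 232.52² = 54065.5504. Prior precision 1/σ₀² = 1/369651.8401; data precision n/σ² = 13/54065.5504.
w = (n/σ²)/(1/σ₀² + n/σ²) = n·σ₀²/(σ² + n·σ₀²) = 13·369651.8401/(54065.5504 + 13·369651.8401) = 4805473.9213/4859539.4717 = 0.9889.

0.9889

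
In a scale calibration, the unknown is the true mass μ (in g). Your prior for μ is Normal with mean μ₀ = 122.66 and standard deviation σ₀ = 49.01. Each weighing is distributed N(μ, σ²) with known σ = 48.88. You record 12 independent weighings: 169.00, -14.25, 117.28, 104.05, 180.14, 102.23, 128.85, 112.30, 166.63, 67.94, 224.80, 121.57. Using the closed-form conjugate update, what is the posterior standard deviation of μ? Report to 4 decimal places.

13.5596

For Normal data with known variance σ², a Normal(μ₀, σ₀²) prior on μ is conjugate. Posterior precision = 1/σ₀² + n/σ²; posterior mean is the precision-weighted average of μ₀ and x̄.
σ₀² = 49.01² = 2401.9801, σ² = 48.88² = 2389.2544; σ² + n·σ₀² = 2389.2544 + 12·2401.9801 = 31213.0156.
Posterior precision = 1/σ₀² + n/σ² = 1/2401.9801 + 12/2389.2544 = (σ² + n·σ₀²)/(σ₀²σ²) = 31213.0156/(2401.9801·2389.2544); posterior variance σₙ² = σ₀²σ²/(σ² + n·σ₀²) = 2401.9801·2389.2544/31213.0156 = 183.863732.
Posterior SD = √σₙ² = √(2401.9801·2389.2544/31213.0156) = 13.5596.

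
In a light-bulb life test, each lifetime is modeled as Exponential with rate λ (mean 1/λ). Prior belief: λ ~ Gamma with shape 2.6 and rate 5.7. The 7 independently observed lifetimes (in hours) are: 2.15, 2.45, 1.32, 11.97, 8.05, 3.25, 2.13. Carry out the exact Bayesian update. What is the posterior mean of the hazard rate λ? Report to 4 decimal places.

With a Gamma(shape α, rate β) prior on the exponential rate λ, the posterior after n observations with total T = Σxᵢ is Gamma(α+n, β+T).
Sum of observations T = 31.32 hours; n = 7.
Posterior: Gamma(2.6+7, 5.7+31.32) = Gamma(9.6, 37.02).
Posterior mean of λ = α/β = 9.6/37.02 = 0.2593.

0.2593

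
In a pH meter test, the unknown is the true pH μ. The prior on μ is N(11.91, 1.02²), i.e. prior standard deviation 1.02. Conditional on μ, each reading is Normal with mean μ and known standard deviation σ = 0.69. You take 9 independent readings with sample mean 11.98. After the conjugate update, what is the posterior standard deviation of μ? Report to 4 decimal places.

0.2244

For Normal data with known variance σ², a Normal(μ₀, σ₀²) prior on μ is conjugate. Posterior precision = 1/σ₀² + n/σ²; posterior mean is the precision-weighted average of μ₀ and x̄.
σ₀² = 1.02² = 1.0404, σ² = 0.69² = 0.4761; σ² + n·σ₀² = 0.4761 + 9·1.0404 = 9.8397.
Posterior precision = 1/σ₀² + n/σ² = 1/1.0404 + 9/0.4761 = (σ² + n·σ₀²)/(σ₀²σ²) = 9.8397/(1.0404·0.4761); posterior variance σₙ² = σ₀²σ²/(σ² + n·σ₀²) = 1.0404·0.4761/9.8397 = 0.050340.
Posterior SD = √σₙ² = √(1.0404·0.4761/9.8397) = 0.2244.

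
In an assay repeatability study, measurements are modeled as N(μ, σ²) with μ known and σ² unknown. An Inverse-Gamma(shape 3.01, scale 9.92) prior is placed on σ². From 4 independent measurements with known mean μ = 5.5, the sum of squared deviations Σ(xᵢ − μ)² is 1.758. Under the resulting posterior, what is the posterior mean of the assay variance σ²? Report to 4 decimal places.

2.6930

With known mean μ and an Inverse-Gamma(α, β) prior on σ², the Normal likelihood is conjugate: posterior is Inv-Gamma(α + n/2, β + Σ(xᵢ−μ)²/2).
Posterior: Inv-Gamma(3.01 + 4/2, 9.92 + 1.758/2) = Inv-Gamma(5.01, 10.7990).
E[σ²|data] = β/(α−1) = 10.7990/4.01 = 2.6930.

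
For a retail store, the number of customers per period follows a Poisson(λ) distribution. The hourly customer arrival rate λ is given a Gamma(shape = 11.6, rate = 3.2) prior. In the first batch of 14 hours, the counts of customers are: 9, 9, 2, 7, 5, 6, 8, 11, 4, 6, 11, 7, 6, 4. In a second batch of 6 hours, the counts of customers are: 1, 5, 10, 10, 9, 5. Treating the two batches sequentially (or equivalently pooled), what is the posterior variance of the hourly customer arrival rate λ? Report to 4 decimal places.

With a Gamma(shape α, rate β) prior, the Poisson likelihood is conjugate: the posterior is Gamma(α + ΣXᵢ, β + n).
Batch 1: sum of counts S = 95 over n = 14 hours.
After batch 1: Gamma(α+S, β+n) = Gamma(11.6+95, 3.2+14) = Gamma(106.6, 17.2).
Batch 2: sum of counts S = 40 over n = 6 hours.
After batch 2: Gamma(α+S, β+n) = Gamma(106.6+40, 17.2+6) = Gamma(146.6, 23.2).
Var = α/β² = 146.6/23.2² = 0.2724.

0.2724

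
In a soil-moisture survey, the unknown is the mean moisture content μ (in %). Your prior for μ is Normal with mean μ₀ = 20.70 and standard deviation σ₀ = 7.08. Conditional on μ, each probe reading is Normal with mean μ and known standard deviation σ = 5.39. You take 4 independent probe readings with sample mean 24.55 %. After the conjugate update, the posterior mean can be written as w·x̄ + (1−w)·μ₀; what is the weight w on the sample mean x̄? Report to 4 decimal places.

0.8734

For Normal data with known variance σ², a Normal(μ₀, σ₀²) prior on μ is conjugate. Posterior precision = 1/σ₀² + n/σ²; posterior mean is the precision-weighted average of μ₀ and x̄.
σ₀² = 7.08² = 50.1264, σ² = 5.39² = 29.0521. Prior precision 1/σ₀² = 1/50.1264; data precision n/σ² = 4/29.0521.
w = (n/σ²)/(1/σ₀² + n/σ²) = n·σ₀²/(σ² + n·σ₀²) = 4·50.1264/(29.0521 + 4·50.1264) = 200.5056/229.5577 = 0.8734.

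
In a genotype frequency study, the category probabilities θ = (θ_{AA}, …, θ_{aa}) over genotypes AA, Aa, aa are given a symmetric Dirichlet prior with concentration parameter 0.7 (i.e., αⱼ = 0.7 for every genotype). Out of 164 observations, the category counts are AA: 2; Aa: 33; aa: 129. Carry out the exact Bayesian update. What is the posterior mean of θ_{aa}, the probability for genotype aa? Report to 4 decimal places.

The Dirichlet prior is conjugate to the Multinomial likelihood: each posterior αⱼ = prior αⱼ + observed count nⱼ.
Posterior concentration: (2.7, 33.7, 129.7), total = 166.1.
E[θ_{aa}|data] = α_{aa}/Σα = 129.7/166.1 = 0.7809.

0.7809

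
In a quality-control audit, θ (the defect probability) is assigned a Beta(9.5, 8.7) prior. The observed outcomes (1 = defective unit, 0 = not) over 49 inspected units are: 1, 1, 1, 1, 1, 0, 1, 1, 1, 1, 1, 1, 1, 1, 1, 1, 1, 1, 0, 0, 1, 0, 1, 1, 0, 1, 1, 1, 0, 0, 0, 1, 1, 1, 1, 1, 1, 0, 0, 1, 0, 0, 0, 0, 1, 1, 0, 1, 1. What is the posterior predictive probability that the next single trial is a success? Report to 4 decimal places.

0.6473

The Beta prior is conjugate to a Binomial/Bernoulli likelihood; the update adds successes to α and failures to β.
Posterior: Beta(α+k, β+n−k) = Beta(9.5+34, 8.7+15) = Beta(43.5, 23.7).
For a single future Bernoulli trial, P(success | data) = α/(α+β) = 0.6473.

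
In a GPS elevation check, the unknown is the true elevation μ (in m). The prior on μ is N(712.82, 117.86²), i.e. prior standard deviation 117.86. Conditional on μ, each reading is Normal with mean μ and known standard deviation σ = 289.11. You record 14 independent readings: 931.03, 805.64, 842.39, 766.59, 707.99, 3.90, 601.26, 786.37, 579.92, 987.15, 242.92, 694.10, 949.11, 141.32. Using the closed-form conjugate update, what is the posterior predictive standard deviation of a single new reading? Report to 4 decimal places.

For Normal data with known variance σ², a Normal(μ₀, σ₀²) prior on μ is conjugate. Posterior precision = 1/σ₀² + n/σ²; posterior mean is the precision-weighted average of μ₀ and x̄.
σ₀² = 117.86² = 13890.9796, σ² = 289.11² = 83584.5921; σ² + n·σ₀² = 83584.5921 + 14·13890.9796 = 278058.3065.
Posterior precision = 1/σ₀² + n/σ² = 1/13890.9796 + 14/83584.5921 = (σ² + n·σ₀²)/(σ₀²σ²) = 278058.3065/(13890.9796·83584.5921); posterior variance σₙ² = σ₀²σ²/(σ² + n·σ₀²) = 13890.9796·83584.5921/278058.3065 = 4175.641715.
Predictive variance for one new observation = σₙ² + σ² = 13890.9796·83584.5921/278058.3065 + 83584.5921 = σ²·(σ₀² + 278058.3065)/278058.3065 = 83584.5921·291949.2861/278058.3065 = 87760.233815; SD = √(83584.5921·291949.2861/278058.3065) = 296.2435.

296.2435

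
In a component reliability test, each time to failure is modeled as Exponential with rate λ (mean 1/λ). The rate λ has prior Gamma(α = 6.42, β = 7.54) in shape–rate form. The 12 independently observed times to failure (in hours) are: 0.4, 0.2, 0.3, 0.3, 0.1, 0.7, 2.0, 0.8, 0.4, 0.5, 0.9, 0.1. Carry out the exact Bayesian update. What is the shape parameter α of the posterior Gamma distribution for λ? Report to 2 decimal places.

With a Gamma(shape α, rate β) prior on the exponential rate λ, the posterior after n observations with total T = Σxᵢ is Gamma(α+n, β+T).
Sum of observations T = 6.7 hours; n = 12.
Posterior: Gamma(6.42+12, 7.54+6.7) = Gamma(18.42, 14.24).
Posterior α = 18.42.

18.42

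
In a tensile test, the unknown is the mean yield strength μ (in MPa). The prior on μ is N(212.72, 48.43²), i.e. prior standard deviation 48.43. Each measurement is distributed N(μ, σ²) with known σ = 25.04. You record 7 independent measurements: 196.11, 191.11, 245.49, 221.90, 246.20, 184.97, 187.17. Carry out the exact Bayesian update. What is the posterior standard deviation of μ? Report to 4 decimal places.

9.2885

For Normal data with known variance σ², a Normal(μ₀, σ₀²) prior on μ is conjugate. Posterior precision = 1/σ₀² + n/σ²; posterior mean is the precision-weighted average of μ₀ and x̄.
σ₀² = 48.43² = 2345.4649, σ² = 25.04² = 627.0016; σ² + n·σ₀² = 627.0016 + 7·2345.4649 = 17045.2559.
Posterior precision = 1/σ₀² + n/σ² = 1/2345.4649 + 7/627.0016 = (σ² + n·σ₀²)/(σ₀²σ²) = 17045.2559/(2345.4649·627.0016); posterior variance σₙ² = σ₀²σ²/(σ² + n·σ₀²) = 2345.4649·627.0016/17045.2559 = 86.276807.
Posterior SD = √σₙ² = √(2345.4649·627.0016/17045.2559) = 9.2885.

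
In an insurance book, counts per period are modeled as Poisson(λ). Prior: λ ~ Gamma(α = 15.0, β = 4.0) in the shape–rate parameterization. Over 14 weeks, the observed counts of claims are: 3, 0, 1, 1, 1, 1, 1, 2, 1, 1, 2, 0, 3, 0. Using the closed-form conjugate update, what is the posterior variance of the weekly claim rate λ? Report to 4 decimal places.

0.0988

With a Gamma(shape α, rate β) prior, the Poisson likelihood is conjugate: the posterior is Gamma(α + ΣXᵢ, β + n).
Sum of counts S = 17 over n = 14 weeks.
Posterior: Gamma(α+S, β+n) = Gamma(15.0+17, 4.0+14) = Gamma(32.0, 18.0).
Var = α/β² = 32.0/18.0² = 0.0988.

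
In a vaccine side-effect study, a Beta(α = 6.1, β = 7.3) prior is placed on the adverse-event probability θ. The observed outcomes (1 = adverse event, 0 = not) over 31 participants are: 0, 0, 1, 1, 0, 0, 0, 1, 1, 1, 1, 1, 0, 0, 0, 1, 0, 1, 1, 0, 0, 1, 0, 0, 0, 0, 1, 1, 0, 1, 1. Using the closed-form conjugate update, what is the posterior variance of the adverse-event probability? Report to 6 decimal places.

The Beta prior is conjugate to a Binomial/Bernoulli likelihood; the update adds successes to α and failures to β.
Posterior: Beta(α+k, β+n−k) = Beta(6.1+15, 7.3+16) = Beta(21.1, 23.3).
Var = αβ/((α+β)²(α+β+1)) = 21.1·23.3/(44.4²·45.4) = 0.005493.

0.005493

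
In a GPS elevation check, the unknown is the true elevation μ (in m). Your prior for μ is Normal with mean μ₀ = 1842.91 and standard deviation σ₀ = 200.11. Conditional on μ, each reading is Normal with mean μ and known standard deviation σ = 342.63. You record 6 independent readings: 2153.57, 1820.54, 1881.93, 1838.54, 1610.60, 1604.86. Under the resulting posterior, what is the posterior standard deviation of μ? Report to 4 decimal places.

For Normal data with known variance σ², a Normal(μ₀, σ₀²) prior on μ is conjugate. Posterior precision = 1/σ₀² + n/σ²; posterior mean is the precision-weighted average of μ₀ and x̄.
σ₀² = 200.11² = 40044.0121, σ² = 342.63² = 117395.3169; σ² + n·σ₀² = 117395.3169 + 6·40044.0121 = 357659.3895.
Posterior precision = 1/σ₀² + n/σ² = 1/40044.0121 + 6/117395.3169 = (σ² + n·σ₀²)/(σ₀²σ²) = 357659.3895/(40044.0121·117395.3169); posterior variance σₙ² = σ₀²σ²/(σ² + n·σ₀²) = 40044.0121·117395.3169/357659.3895 = 13143.732916.
Posterior SD = √σₙ² = √(40044.0121·117395.3169/357659.3895) = 114.6461.

114.6461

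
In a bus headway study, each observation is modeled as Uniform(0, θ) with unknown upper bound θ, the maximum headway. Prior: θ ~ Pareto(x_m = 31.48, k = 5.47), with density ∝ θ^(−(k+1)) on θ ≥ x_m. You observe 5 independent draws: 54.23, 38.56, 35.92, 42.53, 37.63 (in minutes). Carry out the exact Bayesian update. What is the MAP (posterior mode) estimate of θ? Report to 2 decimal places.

A Pareto(scale x_m, shape k) prior on the upper bound θ of Uniform(0, θ) is conjugate: posterior is Pareto(max(x_m, max xᵢ), k + n).
Sample maximum = 54.23; prior scale x_m = 31.48 → posterior scale = max = 54.23.
Posterior shape = 5.47 + 5 = 10.47.
The Pareto density is decreasing on [x_m, ∞), so the mode is x_m = 54.23.

54.23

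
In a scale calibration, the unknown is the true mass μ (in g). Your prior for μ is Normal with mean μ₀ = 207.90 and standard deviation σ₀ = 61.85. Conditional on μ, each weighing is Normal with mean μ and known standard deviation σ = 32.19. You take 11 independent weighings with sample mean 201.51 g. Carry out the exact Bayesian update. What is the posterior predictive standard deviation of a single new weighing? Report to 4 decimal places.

33.5877

For Normal data with known variance σ², a Normal(μ₀, σ₀²) prior on μ is conjugate. Posterior precision = 1/σ₀² + n/σ²; posterior mean is the precision-weighted average of μ₀ and x̄.
σ₀² = 61.85² = 3825.4225, σ² = 32.19² = 1036.1961; σ² + n·σ₀² = 1036.1961 + 11·3825.4225 = 43115.8436.
Posterior precision = 1/σ₀² + n/σ² = 1/3825.4225 + 11/1036.1961 = (σ² + n·σ₀²)/(σ₀²σ²) = 43115.8436/(3825.4225·1036.1961); posterior variance σₙ² = σ₀²σ²/(σ² + n·σ₀²) = 3825.4225·1036.1961/43115.8436 = 91.935761.
Predictive variance for one new observation = σₙ² + σ² = 3825.4225·1036.1961/43115.8436 + 1036.1961 = σ²·(σ₀² + 43115.8436)/43115.8436 = 1036.1961·46941.2661/43115.8436 = 1128.131861; SD = √(1036.1961·46941.2661/43115.8436) = 33.5877.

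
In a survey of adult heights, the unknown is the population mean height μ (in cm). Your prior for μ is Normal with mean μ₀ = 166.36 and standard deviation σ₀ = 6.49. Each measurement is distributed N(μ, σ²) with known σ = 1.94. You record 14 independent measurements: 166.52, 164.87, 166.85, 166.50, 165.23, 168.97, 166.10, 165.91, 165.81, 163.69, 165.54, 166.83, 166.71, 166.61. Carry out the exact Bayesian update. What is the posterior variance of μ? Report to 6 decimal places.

0.267124

For Normal data with known variance σ², a Normal(μ₀, σ₀²) prior on μ is conjugate. Posterior precision = 1/σ₀² + n/σ²; posterior mean is the precision-weighted average of μ₀ and x̄.
σ₀² = 6.49² = 42.1201, σ² = 1.94² = 3.7636; σ² + n·σ₀² = 3.7636 + 14·42.1201 = 593.445.
Posterior precision = 1/σ₀² + n/σ² = 1/42.1201 + 14/3.7636 = (σ² + n·σ₀²)/(σ₀²σ²) = 593.445/(42.1201·3.7636); posterior variance σₙ² = σ₀²σ²/(σ² + n·σ₀²) = 42.1201·3.7636/593.445 = 0.267124.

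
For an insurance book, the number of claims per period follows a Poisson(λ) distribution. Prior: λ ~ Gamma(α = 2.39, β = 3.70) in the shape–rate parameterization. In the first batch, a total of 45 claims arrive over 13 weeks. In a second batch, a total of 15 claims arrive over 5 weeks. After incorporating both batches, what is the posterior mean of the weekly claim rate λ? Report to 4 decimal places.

With a Gamma(shape α, rate β) prior, the Poisson likelihood is conjugate: the posterior is Gamma(α + ΣXᵢ, β + n).
After batch 1: Gamma(α+S, β+n) = Gamma(2.39+45, 3.70+13) = Gamma(47.39, 16.70).
After batch 2: Gamma(α+S, β+n) = Gamma(47.39+15, 16.70+5) = Gamma(62.39, 21.70).
Posterior mean = α/β = 62.39/21.70 = 2.8751.

2.8751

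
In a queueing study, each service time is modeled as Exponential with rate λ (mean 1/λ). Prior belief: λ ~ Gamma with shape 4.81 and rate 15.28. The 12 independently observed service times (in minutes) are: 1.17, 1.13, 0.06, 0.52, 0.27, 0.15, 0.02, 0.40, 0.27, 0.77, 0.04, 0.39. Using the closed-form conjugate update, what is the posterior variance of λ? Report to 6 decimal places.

With a Gamma(shape α, rate β) prior on the exponential rate λ, the posterior after n observations with total T = Σxᵢ is Gamma(α+n, β+T).
Sum of observations T = 5.19 minutes; n = 12.
Posterior: Gamma(4.81+12, 15.28+5.19) = Gamma(16.81, 20.47).
Var = α/β² = 0.040117.

0.040117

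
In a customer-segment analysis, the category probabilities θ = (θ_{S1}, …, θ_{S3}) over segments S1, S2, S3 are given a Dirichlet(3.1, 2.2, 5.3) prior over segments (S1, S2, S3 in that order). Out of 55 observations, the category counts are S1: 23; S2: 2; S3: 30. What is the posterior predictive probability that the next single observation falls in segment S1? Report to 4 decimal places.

The Dirichlet prior is conjugate to the Multinomial likelihood: each posterior αⱼ = prior αⱼ + observed count nⱼ.
Posterior concentration: (26.1, 4.2, 35.3), total = 65.6.
P(next = S1 | data) = α_{S1}/Σα = 0.3979.

0.3979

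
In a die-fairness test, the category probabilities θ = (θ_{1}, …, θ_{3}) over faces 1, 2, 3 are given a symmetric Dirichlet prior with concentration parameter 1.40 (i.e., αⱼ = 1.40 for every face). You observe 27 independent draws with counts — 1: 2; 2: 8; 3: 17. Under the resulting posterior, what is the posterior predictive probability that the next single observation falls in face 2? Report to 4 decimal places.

0.3013

The Dirichlet prior is conjugate to the Multinomial likelihood: each posterior αⱼ = prior αⱼ + observed count nⱼ.
Posterior concentration: (3.40, 9.40, 18.40), total = 31.20.
P(next = 2 | data) = α_{2}/Σα = 0.3013.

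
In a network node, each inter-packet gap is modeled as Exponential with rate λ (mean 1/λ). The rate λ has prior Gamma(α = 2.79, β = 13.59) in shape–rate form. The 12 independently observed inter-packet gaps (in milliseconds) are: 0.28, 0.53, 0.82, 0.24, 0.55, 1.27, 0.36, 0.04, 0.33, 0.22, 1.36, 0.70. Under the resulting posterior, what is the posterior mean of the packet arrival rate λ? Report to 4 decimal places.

0.7289

With a Gamma(shape α, rate β) prior on the exponential rate λ, the posterior after n observations with total T = Σxᵢ is Gamma(α+n, β+T).
Sum of observations T = 6.70 milliseconds; n = 12.
Posterior: Gamma(2.79+12, 13.59+6.70) = Gamma(14.79, 20.29).
Posterior mean of λ = α/β = 14.79/20.29 = 0.7289.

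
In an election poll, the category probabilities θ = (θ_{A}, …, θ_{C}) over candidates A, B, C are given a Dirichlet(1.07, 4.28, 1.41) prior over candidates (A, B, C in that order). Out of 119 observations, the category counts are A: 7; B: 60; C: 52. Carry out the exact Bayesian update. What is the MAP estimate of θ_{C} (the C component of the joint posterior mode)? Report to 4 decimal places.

0.4269

The Dirichlet prior is conjugate to the Multinomial likelihood: each posterior αⱼ = prior αⱼ + observed count nⱼ.
Posterior concentration: (8.07, 64.28, 53.41), total = 125.76.
Joint mode component: (α_{C}−1)/(Σα−K) = 52.41/122.76 = 0.4269.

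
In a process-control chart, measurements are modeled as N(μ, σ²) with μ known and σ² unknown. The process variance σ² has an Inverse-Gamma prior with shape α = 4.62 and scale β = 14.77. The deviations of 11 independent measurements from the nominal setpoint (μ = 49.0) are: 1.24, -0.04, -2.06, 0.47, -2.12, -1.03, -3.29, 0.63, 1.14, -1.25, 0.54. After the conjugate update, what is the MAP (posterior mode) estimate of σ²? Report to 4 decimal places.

With known mean μ and an Inverse-Gamma(α, β) prior on σ², the Normal likelihood is conjugate: posterior is Inv-Gamma(α + n/2, β + Σ(xᵢ−μ)²/2).
Σ(xᵢ−μ)² = (1.24)² + (-0.04)² + (-2.06)² + (0.47)² + (-2.12)² + (-1.03)² + (-3.29)² + (0.63)² + (1.14)² + (-1.25)² + (0.54)² = 25.9337.
Posterior: Inv-Gamma(4.62 + 11/2, 14.77 + 25.9337/2) = Inv-Gamma(10.12, 27.73685).
Mode = β/(α+1) = 27.73685/11.12 = 2.4943.

2.4943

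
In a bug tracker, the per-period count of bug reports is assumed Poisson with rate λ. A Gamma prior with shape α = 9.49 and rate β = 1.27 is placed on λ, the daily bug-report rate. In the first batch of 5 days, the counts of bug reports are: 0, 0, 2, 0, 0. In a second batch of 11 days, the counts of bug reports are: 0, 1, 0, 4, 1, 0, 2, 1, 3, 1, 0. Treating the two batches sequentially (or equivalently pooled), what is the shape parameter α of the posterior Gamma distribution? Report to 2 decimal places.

24.49

With a Gamma(shape α, rate β) prior, the Poisson likelihood is conjugate: the posterior is Gamma(α + ΣXᵢ, β + n).
Batch 1: sum of counts S = 2 over n = 5 days.
After batch 1: Gamma(α+S, β+n) = Gamma(9.49+2, 1.27+5) = Gamma(11.49, 6.27).
Batch 2: sum of counts S = 13 over n = 11 days.
After batch 2: Gamma(α+S, β+n) = Gamma(11.49+13, 6.27+11) = Gamma(24.49, 17.27).
Posterior α = 24.49.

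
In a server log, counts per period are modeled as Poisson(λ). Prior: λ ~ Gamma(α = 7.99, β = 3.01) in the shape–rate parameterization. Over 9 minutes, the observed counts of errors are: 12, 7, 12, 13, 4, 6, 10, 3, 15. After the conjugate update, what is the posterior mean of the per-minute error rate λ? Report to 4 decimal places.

7.4929

With a Gamma(shape α, rate β) prior, the Poisson likelihood is conjugate: the posterior is Gamma(α + ΣXᵢ, β + n).
Sum of counts S = 82 over n = 9 minutes.
Posterior: Gamma(α+S, β+n) = Gamma(7.99+82, 3.01+9) = Gamma(89.99, 12.01).
Posterior mean = α/β = 89.99/12.01 = 7.4929.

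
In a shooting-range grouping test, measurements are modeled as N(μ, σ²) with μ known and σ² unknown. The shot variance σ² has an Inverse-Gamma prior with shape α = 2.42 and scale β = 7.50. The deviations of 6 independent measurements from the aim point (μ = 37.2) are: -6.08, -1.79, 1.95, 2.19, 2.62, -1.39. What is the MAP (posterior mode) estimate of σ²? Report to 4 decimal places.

5.6515

With known mean μ and an Inverse-Gamma(α, β) prior on σ², the Normal likelihood is conjugate: posterior is Inv-Gamma(α + n/2, β + Σ(xᵢ−μ)²/2).
Σ(xᵢ−μ)² = (-6.08)² + (-1.79)² + (1.95)² + (2.19)² + (2.62)² + (-1.39)² = 57.5656.
Posterior: Inv-Gamma(2.42 + 6/2, 7.50 + 57.5656/2) = Inv-Gamma(5.42, 36.28280).
Mode = β/(α+1) = 36.28280/6.42 = 5.6515.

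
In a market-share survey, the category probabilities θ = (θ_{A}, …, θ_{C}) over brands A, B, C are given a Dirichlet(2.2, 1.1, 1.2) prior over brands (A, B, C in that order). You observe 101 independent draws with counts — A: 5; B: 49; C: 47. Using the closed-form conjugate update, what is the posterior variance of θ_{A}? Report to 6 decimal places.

0.000597

The Dirichlet prior is conjugate to the Multinomial likelihood: each posterior αⱼ = prior αⱼ + observed count nⱼ.
Posterior concentration: (7.2, 50.1, 48.2), total = 105.5.
Var[θ_j] = α_j(Σα−α_j)/((Σα)²(Σα+1)) = 7.2·98.3/(105.5²·106.5) = 0.000597.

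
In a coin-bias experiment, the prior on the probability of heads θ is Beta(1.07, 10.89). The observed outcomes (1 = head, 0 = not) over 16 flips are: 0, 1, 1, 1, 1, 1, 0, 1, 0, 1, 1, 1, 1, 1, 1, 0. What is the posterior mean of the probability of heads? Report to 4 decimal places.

The Beta prior is conjugate to a Binomial/Bernoulli likelihood; the update adds successes to α and failures to β.
Posterior: Beta(α+k, β+n−k) = Beta(1.07+12, 10.89+4) = Beta(13.07, 14.89).
Posterior mean = α/(α+β) = 13.07/27.96 = 0.4675.

0.4675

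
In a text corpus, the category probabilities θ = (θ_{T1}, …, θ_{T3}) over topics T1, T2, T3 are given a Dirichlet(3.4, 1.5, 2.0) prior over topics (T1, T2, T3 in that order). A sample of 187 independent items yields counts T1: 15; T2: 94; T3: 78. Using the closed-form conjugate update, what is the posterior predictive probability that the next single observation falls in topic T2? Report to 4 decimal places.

0.4925

The Dirichlet prior is conjugate to the Multinomial likelihood: each posterior αⱼ = prior αⱼ + observed count nⱼ.
Posterior concentration: (18.4, 95.5, 80.0), total = 193.9.
P(next = T2 | data) = α_{T2}/Σα = 0.4925.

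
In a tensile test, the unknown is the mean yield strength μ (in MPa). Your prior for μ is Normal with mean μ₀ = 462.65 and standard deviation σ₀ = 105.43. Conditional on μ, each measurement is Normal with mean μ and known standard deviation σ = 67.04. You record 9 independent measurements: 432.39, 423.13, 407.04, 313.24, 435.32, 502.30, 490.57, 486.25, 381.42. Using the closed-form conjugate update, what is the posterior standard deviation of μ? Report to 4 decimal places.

For Normal data with known variance σ², a Normal(μ₀, σ₀²) prior on μ is conjugate. Posterior precision = 1/σ₀² + n/σ²; posterior mean is the precision-weighted average of μ₀ and x̄.
σ₀² = 105.43² = 11115.4849, σ² = 67.04² = 4494.3616; σ² + n·σ₀² = 4494.3616 + 9·11115.4849 = 104533.7257.
Posterior precision = 1/σ₀² + n/σ² = 1/11115.4849 + 9/4494.3616 = (σ² + n·σ₀²)/(σ₀²σ²) = 104533.7257/(11115.4849·4494.3616); posterior variance σₙ² = σ₀²σ²/(σ² + n·σ₀²) = 11115.4849·4494.3616/104533.7257 = 477.903262.
Posterior SD = √σₙ² = √(11115.4849·4494.3616/104533.7257) = 21.8610.

21.8610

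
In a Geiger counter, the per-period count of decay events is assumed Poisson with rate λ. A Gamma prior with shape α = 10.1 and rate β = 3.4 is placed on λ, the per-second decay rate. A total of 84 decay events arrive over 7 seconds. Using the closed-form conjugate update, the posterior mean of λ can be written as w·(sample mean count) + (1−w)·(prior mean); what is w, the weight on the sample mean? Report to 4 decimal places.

With a Gamma(shape α, rate β) prior, the Poisson likelihood is conjugate: the posterior is Gamma(α + ΣXᵢ, β + n).
Posterior mean = (α₀+S)/(β₀+n) = [n/(β₀+n)]·(S/n) + [β₀/(β₀+n)]·(α₀/β₀), so only n and β₀ enter the weight.
Weight on data w = n/(β₀+n) = 7/(3.4+7) = 7/10.4 = 0.6731.

0.6731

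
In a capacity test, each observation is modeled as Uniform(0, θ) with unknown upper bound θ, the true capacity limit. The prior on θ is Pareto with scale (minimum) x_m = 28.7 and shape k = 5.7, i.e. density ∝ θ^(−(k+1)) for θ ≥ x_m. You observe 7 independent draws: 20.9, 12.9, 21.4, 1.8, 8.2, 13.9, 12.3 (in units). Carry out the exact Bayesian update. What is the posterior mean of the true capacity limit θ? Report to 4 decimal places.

A Pareto(scale x_m, shape k) prior on the upper bound θ of Uniform(0, θ) is conjugate: posterior is Pareto(max(x_m, max xᵢ), k + n).
Sample maximum = 21.4; prior scale x_m = 28.7 → posterior scale = max = 28.7.
Posterior shape = 5.7 + 7 = 12.7.
E[θ|data] = k·x_m/(k−1) = 12.7·28.7/11.7 = 31.1530.

31.1530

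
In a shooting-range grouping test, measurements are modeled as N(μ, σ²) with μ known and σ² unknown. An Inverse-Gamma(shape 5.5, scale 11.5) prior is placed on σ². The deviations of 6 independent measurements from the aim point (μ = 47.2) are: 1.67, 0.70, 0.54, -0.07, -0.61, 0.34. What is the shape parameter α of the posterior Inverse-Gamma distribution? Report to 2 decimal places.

8.50

With known mean μ and an Inverse-Gamma(α, β) prior on σ², the Normal likelihood is conjugate: posterior is Inv-Gamma(α + n/2, β + Σ(xᵢ−μ)²/2).
Σ(xᵢ−μ)² = (1.67)² + (0.70)² + (0.54)² + (-0.07)² + (-0.61)² + (0.34)² = 4.0631.
Posterior: Inv-Gamma(5.5 + 6/2, 11.5 + 4.0631/2) = Inv-Gamma(8.50, 13.53155).
Posterior α = 8.50.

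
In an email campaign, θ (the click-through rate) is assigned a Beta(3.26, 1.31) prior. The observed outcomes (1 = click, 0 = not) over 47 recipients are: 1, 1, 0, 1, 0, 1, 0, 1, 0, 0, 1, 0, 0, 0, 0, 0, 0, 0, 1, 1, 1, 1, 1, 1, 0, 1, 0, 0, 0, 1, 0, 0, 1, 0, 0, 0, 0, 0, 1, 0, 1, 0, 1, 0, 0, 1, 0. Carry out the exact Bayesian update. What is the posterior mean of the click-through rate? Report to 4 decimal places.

0.4316

The Beta prior is conjugate to a Binomial/Bernoulli likelihood; the update adds successes to α and failures to β.
Posterior: Beta(α+k, β+n−k) = Beta(3.26+19, 1.31+28) = Beta(22.26, 29.31).
Posterior mean = α/(α+β) = 22.26/51.57 = 0.4316.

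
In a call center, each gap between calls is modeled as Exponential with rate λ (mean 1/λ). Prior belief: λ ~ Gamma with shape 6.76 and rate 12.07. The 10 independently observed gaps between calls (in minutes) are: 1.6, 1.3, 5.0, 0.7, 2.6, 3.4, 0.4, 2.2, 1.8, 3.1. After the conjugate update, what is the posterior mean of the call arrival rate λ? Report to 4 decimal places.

With a Gamma(shape α, rate β) prior on the exponential rate λ, the posterior after n observations with total T = Σxᵢ is Gamma(α+n, β+T).
Sum of observations T = 22.1 minutes; n = 10.
Posterior: Gamma(6.76+10, 12.07+22.1) = Gamma(16.76, 34.17).
Posterior mean of λ = α/β = 16.76/34.17 = 0.4905.

0.4905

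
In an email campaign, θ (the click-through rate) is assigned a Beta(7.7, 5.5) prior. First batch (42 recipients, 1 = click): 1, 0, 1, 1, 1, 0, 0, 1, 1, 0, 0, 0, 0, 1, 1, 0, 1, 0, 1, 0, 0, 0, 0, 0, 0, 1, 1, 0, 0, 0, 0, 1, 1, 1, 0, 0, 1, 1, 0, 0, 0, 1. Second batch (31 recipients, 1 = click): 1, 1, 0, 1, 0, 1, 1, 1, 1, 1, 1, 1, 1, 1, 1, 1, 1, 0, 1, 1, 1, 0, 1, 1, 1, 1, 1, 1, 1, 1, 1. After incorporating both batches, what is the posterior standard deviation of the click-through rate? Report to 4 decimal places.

0.0522

The Beta prior is conjugate to a Binomial/Bernoulli likelihood; the update adds successes to α and failures to β.
After batch 1: Beta(7.7+18, 5.5+24) = Beta(25.7, 29.5).
After batch 2: Beta(25.7+27, 29.5+4) = Beta(52.7, 33.5).
Var = αβ/((α+β)²(α+β+1)) = 52.7·33.5/(86.2²·87.2) = 0.00272474; SD = √0.00272474 = 0.0522.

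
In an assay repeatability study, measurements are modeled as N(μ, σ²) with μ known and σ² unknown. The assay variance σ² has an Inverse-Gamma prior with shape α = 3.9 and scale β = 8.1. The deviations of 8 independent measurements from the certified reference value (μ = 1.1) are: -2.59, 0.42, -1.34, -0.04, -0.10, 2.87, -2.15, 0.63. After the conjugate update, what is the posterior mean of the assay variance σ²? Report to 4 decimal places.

With known mean μ and an Inverse-Gamma(α, β) prior on σ², the Normal likelihood is conjugate: posterior is Inv-Gamma(α + n/2, β + Σ(xᵢ−μ)²/2).
Σ(xᵢ−μ)² = (-2.59)² + (0.42)² + (-1.34)² + (-0.04)² + (-0.10)² + (2.87)² + (-2.15)² + (0.63)² = 21.9480.
Posterior: Inv-Gamma(3.9 + 8/2, 8.1 + 21.9480/2) = Inv-Gamma(7.90, 19.07400).
E[σ²|data] = β/(α−1) = 19.07400/6.90 = 2.7643.

2.7643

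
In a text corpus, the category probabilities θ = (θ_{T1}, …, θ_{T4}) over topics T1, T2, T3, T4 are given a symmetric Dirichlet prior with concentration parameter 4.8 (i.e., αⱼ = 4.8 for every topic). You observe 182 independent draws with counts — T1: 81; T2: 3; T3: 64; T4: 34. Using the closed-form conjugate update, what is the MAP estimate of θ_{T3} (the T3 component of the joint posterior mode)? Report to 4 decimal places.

The Dirichlet prior is conjugate to the Multinomial likelihood: each posterior αⱼ = prior αⱼ + observed count nⱼ.
Posterior concentration: (85.8, 7.8, 68.8, 38.8), total = 201.2.
Joint mode component: (α_{T3}−1)/(Σα−K) = 67.8/197.2 = 0.3438.

0.3438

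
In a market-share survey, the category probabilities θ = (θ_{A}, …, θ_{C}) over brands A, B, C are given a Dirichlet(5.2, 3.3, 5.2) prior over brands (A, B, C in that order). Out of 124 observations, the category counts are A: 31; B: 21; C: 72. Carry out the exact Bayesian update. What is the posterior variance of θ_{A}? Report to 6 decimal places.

The Dirichlet prior is conjugate to the Multinomial likelihood: each posterior αⱼ = prior αⱼ + observed count nⱼ.
Posterior concentration: (36.2, 24.3, 77.2), total = 137.7.
Var[θ_j] = α_j(Σα−α_j)/((Σα)²(Σα+1)) = 36.2·101.5/(137.7²·138.7) = 0.001397.

0.001397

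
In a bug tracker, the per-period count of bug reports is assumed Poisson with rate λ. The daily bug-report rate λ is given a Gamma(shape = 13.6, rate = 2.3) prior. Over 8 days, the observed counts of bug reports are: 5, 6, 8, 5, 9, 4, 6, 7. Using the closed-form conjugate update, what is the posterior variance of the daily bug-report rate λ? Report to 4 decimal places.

With a Gamma(shape α, rate β) prior, the Poisson likelihood is conjugate: the posterior is Gamma(α + ΣXᵢ, β + n).
Sum of counts S = 50 over n = 8 days.
Posterior: Gamma(α+S, β+n) = Gamma(13.6+50, 2.3+8) = Gamma(63.6, 10.3).
Var = α/β² = 63.6/10.3² = 0.5995.

0.5995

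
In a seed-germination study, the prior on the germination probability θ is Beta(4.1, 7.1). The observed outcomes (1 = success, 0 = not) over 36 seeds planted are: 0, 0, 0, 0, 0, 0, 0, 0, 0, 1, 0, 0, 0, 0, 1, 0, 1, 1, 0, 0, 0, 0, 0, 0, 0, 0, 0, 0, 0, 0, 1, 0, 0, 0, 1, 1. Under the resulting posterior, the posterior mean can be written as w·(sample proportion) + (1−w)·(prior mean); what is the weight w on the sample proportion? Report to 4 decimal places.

The Beta prior is conjugate to a Binomial/Bernoulli likelihood; the update adds successes to α and failures to β.
Posterior mean = (α₀+k)/(α₀+β₀+n) = [n/(α₀+β₀+n)]·(k/n) + [(α₀+β₀)/(α₀+β₀+n)]·α₀/(α₀+β₀), so only n and the prior enter the weight.
The weight on the data is w = n/(α₀+β₀+n) = 36/(4.1+7.1+36) = 36/47.2 = 0.7627.

0.7627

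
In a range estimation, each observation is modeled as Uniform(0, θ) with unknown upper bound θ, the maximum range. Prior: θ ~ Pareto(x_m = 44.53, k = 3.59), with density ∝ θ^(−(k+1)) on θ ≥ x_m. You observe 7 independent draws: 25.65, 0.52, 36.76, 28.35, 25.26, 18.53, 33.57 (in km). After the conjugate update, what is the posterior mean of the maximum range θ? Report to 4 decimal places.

49.1734

A Pareto(scale x_m, shape k) prior on the upper bound θ of Uniform(0, θ) is conjugate: posterior is Pareto(max(x_m, max xᵢ), k + n).
Sample maximum = 36.76; prior scale x_m = 44.53 → posterior scale = max = 44.53.
Posterior shape = 3.59 + 7 = 10.59.
E[θ|data] = k·x_m/(k−1) = 10.59·44.53/9.59 = 49.1734.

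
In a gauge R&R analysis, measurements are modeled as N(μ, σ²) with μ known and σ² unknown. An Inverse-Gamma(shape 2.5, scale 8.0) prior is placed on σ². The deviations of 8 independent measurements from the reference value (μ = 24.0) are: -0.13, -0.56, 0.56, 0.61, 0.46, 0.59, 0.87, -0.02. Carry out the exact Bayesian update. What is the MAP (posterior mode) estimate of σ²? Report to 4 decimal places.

With known mean μ and an Inverse-Gamma(α, β) prior on σ², the Normal likelihood is conjugate: posterior is Inv-Gamma(α + n/2, β + Σ(xᵢ−μ)²/2).
Σ(xᵢ−μ)² = (-0.13)² + (-0.56)² + (0.56)² + (0.61)² + (0.46)² + (0.59)² + (0.87)² + (-0.02)² = 2.3332.
Posterior: Inv-Gamma(2.5 + 8/2, 8.0 + 2.3332/2) = Inv-Gamma(6.50, 9.16660).
Mode = β/(α+1) = 9.16660/7.50 = 1.2222.

1.2222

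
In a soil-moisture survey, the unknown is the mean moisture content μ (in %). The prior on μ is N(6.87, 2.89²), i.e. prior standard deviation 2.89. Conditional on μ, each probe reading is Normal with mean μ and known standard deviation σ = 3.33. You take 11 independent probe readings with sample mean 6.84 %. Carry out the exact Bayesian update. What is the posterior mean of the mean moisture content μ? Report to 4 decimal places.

6.8432

For Normal data with known variance σ², a Normal(μ₀, σ₀²) prior on μ is conjugate. Posterior precision = 1/σ₀² + n/σ²; posterior mean is the precision-weighted average of μ₀ and x̄.
n·x̄ = 11·6.84 = 75.24.
σ₀² = 2.89² = 8.3521, σ² = 3.33² = 11.0889; σ² + n·σ₀² = 11.0889 + 11·8.3521 = 102.962.
Posterior mean = (μ₀/σ₀² + n·x̄/σ²)/(1/σ₀² + n/σ²) = (σ²·μ₀ + σ₀²·n·x̄)/(σ² + n·σ₀²) = (11.0889·6.87 + 8.3521·75.24)/102.962 = 704.592747/102.962 = 6.8432.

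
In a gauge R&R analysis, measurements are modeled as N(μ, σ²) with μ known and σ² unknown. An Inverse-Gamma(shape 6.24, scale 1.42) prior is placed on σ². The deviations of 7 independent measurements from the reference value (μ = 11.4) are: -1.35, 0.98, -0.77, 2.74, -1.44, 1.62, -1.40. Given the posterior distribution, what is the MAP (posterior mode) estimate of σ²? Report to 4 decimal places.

0.9489

With known mean μ and an Inverse-Gamma(α, β) prior on σ², the Normal likelihood is conjugate: posterior is Inv-Gamma(α + n/2, β + Σ(xᵢ−μ)²/2).
Σ(xᵢ−μ)² = (-1.35)² + (0.98)² + (-0.77)² + (2.74)² + (-1.44)² + (1.62)² + (-1.40)² = 17.5414.
Posterior: Inv-Gamma(6.24 + 7/2, 1.42 + 17.5414/2) = Inv-Gamma(9.74, 10.19070).
Mode = β/(α+1) = 10.19070/10.74 = 0.9489.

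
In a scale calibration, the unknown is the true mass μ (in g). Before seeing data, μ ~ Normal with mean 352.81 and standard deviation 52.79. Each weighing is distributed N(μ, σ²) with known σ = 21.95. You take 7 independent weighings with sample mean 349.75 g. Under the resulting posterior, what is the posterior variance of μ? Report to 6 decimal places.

67.169943

For Normal data with known variance σ², a Normal(μ₀, σ₀²) prior on μ is conjugate. Posterior precision = 1/σ₀² + n/σ²; posterior mean is the precision-weighted average of μ₀ and x̄.
σ₀² = 52.79² = 2786.7841, σ² = 21.95² = 481.8025; σ² + n·σ₀² = 481.8025 + 7·2786.7841 = 19989.2912.
Posterior precision = 1/σ₀² + n/σ² = 1/2786.7841 + 7/481.8025 = (σ² + n·σ₀²)/(σ₀²σ²) = 19989.2912/(2786.7841·481.8025); posterior variance σₙ² = σ₀²σ²/(σ² + n·σ₀²) = 2786.7841·481.8025/19989.2912 = 67.169943.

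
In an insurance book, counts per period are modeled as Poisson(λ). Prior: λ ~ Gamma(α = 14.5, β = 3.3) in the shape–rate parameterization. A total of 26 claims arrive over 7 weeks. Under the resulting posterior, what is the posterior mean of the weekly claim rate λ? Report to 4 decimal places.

3.9320

With a Gamma(shape α, rate β) prior, the Poisson likelihood is conjugate: the posterior is Gamma(α + ΣXᵢ, β + n).
Posterior: Gamma(α+S, β+n) = Gamma(14.5+26, 3.3+7) = Gamma(40.5, 10.3).
Posterior mean = α/β = 40.5/10.3 = 3.9320.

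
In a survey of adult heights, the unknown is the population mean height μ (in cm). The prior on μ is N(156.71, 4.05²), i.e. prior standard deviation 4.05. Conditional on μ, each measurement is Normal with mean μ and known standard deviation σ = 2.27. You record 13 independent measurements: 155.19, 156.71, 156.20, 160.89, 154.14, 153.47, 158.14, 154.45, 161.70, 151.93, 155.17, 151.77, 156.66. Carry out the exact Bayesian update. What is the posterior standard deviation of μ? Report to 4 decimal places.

0.6221

For Normal data with known variance σ², a Normal(μ₀, σ₀²) prior on μ is conjugate. Posterior precision = 1/σ₀² + n/σ²; posterior mean is the precision-weighted average of μ₀ and x̄.
σ₀² = 4.05² = 16.4025, σ² = 2.27² = 5.1529; σ² + n·σ₀² = 5.1529 + 13·16.4025 = 218.3854.
Posterior precision = 1/σ₀² + n/σ² = 1/16.4025 + 13/5.1529 = (σ² + n·σ₀²)/(σ₀²σ²) = 218.3854/(16.4025·5.1529); posterior variance σₙ² = σ₀²σ²/(σ² + n·σ₀²) = 16.4025·5.1529/218.3854 = 0.387024.
Posterior SD = √σₙ² = √(16.4025·5.1529/218.3854) = 0.6221.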